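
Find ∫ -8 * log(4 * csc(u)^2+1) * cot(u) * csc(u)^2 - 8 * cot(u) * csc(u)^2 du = (4*csc(u)^2 + 1)*log(4*csc(u)^2 + 1) + C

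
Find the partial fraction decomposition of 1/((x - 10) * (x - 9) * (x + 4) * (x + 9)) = -1/(1710*(x + 9)) + 1/(910*(x + 4)) - 1/(234*(x - 9)) + 1/(266*(x - 10))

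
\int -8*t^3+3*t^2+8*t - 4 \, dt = -2*t^4 + t^3 + 4*t^2 - 4*t + C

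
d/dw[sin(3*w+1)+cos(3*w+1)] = 3*sqrt(2)*cos(3*w + pi/4 + 1)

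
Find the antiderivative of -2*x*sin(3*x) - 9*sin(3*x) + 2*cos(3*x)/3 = (2*x/3 + 3)*cos(3*x) + C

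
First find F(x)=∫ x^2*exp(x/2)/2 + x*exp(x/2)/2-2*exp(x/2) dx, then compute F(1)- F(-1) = -6*exp(-1/2)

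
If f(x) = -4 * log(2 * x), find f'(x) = -4/x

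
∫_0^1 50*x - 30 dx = -5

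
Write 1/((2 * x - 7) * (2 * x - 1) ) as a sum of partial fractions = -1/(6*(2*x - 1)) + 1/(6*(2*x - 7))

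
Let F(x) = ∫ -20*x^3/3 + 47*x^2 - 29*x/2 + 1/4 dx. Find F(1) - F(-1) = 191/6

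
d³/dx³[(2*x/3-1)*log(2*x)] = (-2*x - 6)/(3*x^3)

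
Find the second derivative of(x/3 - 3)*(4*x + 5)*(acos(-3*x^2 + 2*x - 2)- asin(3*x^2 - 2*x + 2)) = 8*acos(-3*x^2 + 2*x - 2)/3 - 8*asin(3*x^2 - 2*x + 2)/3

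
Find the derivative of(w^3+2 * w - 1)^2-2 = 6*w^5 + 16*w^3 - 6*w^2 + 8*w - 4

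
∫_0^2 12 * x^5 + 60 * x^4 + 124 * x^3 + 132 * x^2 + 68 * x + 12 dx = 1520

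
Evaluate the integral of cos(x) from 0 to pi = 0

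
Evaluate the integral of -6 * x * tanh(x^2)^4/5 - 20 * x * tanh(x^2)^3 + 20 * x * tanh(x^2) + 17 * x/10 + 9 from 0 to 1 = tanh(1)^3/5 + 3*tanh(1)/5 + 5*tanh(1)^2 + 37/4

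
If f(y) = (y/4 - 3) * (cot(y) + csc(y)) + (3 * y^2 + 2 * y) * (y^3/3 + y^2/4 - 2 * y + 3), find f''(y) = 20*y^3 + 17*y^2 - 33*y - y/(4*sin(y)) + y*cos(y)/(2*sin(y)^3) + y/(2*sin(y)^3) + 10 + 3/sin(y) - cos(y)/(2*sin(y)^2) - 1/(2*sin(y)^2) - 6*cos(y)/sin(y)^3 - 6/sin(y)^3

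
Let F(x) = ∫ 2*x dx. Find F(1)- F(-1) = 0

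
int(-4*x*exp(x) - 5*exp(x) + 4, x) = (1 - exp(x))*(4*x + 1) + C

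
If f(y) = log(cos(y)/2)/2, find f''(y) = -1/(2*cos(y)^2)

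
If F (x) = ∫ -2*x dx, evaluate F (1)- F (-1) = 0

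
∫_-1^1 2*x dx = 0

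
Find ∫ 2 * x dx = x^2 + C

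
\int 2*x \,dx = x^2 + C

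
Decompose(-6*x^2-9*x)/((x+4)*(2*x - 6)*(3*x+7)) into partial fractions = 21/(32*(3*x + 7)) - 6/(7*(x + 4)) - 81/(224*(x - 3))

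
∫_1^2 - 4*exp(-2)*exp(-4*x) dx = -exp(-6) + exp(-10)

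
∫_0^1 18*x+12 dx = 21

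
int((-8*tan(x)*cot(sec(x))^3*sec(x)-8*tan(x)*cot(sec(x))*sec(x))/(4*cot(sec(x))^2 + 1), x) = log(4*cot(sec(x))^2 + 1) + C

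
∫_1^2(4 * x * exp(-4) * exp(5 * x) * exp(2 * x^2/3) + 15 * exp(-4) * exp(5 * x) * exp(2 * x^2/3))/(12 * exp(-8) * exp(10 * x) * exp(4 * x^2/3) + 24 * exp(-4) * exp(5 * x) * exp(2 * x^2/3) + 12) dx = -exp(5/3)/(4*(1 + exp(5/3))) + exp(26/3)/(4*(1 + exp(26/3)))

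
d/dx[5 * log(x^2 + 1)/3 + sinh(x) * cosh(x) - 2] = (6*x^2*sinh(x)^2 + 3*x^2 + 10*x + 6*sinh(x)^2 + 3)/(3*x^2 + 3)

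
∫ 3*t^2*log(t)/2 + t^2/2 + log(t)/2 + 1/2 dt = t*(t^2 + 1)*log(t)/2 + C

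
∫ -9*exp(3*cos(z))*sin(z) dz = 3*exp(3*cos(z)) + C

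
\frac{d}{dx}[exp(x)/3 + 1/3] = exp(x)/3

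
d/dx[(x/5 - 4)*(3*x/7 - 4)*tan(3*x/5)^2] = 18*x^2*sin(3*x/5)/(175*cos(3*x/5)^3) - 528*x*sin(3*x/5)/(175*cos(3*x/5)^3) - 6*x/35 + 6*x/(35*cos(3*x/5)^2) + 96*sin(3*x/5)/(5*cos(3*x/5)^3) + 88/35 - 88/(35*cos(3*x/5)^2)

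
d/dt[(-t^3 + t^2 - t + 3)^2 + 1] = 6*t^5 - 10*t^4 + 12*t^3 - 24*t^2 + 14*t - 6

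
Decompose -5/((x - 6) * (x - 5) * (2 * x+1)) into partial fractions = -20/(143*(2*x + 1)) + 5/(11*(x - 5)) - 5/(13*(x - 6))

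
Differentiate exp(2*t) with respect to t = 2*exp(2*t)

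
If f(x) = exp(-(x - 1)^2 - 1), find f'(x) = (2 - 2*x)*exp(-x^2 + 2*x - 2)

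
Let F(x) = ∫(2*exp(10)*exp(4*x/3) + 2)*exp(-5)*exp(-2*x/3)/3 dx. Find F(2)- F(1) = -exp(17/3) - exp(-19/3) + exp(-17/3) + exp(19/3)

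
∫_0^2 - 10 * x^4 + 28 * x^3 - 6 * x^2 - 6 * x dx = 20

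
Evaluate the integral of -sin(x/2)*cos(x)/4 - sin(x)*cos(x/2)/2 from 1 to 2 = (-cos(1/2) + cos(2))*cos(1)/2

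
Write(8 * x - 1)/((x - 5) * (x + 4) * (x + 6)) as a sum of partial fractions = -49/(22*(x + 6)) + 11/(6*(x + 4)) + 13/(33*(x - 5))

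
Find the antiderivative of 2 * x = x^2 + C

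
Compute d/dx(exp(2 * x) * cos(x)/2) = (-sin(x)/2 + cos(x))*exp(2*x)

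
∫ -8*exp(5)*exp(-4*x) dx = 2*exp(5 - 4*x) + C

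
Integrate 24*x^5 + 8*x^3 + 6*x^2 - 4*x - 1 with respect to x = 4*x^6 + 2*x^4 + 2*x^3 - 2*x^2 - x + C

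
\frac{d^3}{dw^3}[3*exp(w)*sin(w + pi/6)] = 6*sqrt(2)*exp(w)*cos(w + 5*pi/12)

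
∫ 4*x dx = 2*x^2 + C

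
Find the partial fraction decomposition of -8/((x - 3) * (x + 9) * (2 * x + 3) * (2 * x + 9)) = -16/(405*(2*x + 9)) + 16/(405*(2*x + 3)) + 2/(405*(x + 9)) - 2/(405*(x - 3))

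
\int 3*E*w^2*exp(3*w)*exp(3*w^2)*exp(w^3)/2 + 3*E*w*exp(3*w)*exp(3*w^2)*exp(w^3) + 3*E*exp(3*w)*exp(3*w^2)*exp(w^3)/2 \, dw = exp((w + 1)^3)/2 + C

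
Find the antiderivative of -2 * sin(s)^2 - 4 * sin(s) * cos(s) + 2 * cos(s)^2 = sqrt(2)*sin(2*s + pi/4) + C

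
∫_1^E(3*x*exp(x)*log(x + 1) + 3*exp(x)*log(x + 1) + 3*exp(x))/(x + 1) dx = -3*E*log(2) + 3*exp(E)*log(1 + E)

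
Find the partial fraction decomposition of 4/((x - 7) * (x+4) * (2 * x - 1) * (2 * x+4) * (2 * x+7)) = -2/(63*(2*x + 7)) - 2/(585*(2*x - 1)) + 1/(99*(x + 4)) + 1/(135*(x + 2)) + 2/(27027*(x - 7))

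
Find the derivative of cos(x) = -sin(x)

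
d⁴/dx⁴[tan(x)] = 24*tan(x)^5 + 40*tan(x)^3 + 16*tan(x)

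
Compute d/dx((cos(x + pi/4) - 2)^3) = -51*sin(x + pi/4)/4 + 6*cos(2*x) - 3*cos(3*x + pi/4)/4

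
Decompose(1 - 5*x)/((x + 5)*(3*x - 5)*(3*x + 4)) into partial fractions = -23/(99*(3*x + 4)) - 11/(90*(3*x - 5)) + 13/(110*(x + 5))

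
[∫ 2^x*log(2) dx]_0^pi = -1 + 2^pi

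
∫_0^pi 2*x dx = pi^2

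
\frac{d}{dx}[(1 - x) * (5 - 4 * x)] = 8*x - 9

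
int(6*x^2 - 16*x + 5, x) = 2*x^3 - 8*x^2 + 5*x + C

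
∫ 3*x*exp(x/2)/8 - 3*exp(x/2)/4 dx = 3*(x - 4)*exp(x/2)/4 + C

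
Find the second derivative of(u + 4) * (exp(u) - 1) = u*exp(u) + 6*exp(u)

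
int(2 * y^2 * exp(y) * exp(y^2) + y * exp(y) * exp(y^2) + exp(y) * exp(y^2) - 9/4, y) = y*(4*exp(y*(y + 1)) - 9)/4 + C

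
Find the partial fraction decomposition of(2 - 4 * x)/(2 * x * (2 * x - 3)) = -4/(3*(2*x - 3)) - 1/(3*x)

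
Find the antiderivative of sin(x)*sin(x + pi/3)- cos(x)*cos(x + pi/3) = -sin(2*x + pi/3)/2 + C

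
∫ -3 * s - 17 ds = -3*s^2/2 - 17*s + C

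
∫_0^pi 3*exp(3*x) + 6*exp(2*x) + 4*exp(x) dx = -9 + exp(pi) + (1 + exp(pi))^3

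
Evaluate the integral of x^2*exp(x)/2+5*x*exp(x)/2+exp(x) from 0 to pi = 1/2 + (-1 + 3*pi + pi^2)*exp(pi)/2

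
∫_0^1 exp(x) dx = -1 + E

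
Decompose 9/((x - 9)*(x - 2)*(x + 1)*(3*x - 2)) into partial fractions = 243/(500*(3*x - 2)) - 3/(50*(x + 1)) - 3/(28*(x - 2)) + 9/(1750*(x - 9))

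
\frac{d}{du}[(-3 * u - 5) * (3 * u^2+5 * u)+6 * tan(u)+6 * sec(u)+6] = -27*u^2 - 60*u + 6*tan(u)^2 + 6*tan(u)*sec(u) - 19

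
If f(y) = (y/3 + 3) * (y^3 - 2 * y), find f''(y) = 4*y^2 + 18*y - 4/3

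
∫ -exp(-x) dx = exp(-x) + C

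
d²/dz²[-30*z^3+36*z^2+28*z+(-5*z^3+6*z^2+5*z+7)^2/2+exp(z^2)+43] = 375*z^4 - 600*z^3 + 4*z^2*exp(z^2) - 84*z^2 - 210*z + 2*exp(z^2) + 181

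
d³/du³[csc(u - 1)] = -6*cot(u - 1)^3*csc(u - 1) - 5*cot(u - 1)*csc(u - 1)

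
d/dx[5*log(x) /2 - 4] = 5/(2*x)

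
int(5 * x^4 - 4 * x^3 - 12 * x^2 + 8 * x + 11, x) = x^5 - x^4 - 4*x^3 + 4*x^2 + 11*x + C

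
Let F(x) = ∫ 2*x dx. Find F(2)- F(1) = 3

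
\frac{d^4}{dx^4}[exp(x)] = exp(x)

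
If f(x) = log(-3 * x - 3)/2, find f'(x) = 1/(2*x + 2)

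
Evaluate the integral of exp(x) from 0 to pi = -1 + exp(pi)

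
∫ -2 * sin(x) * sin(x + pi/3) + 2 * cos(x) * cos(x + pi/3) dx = sin(2*x + pi/3) + C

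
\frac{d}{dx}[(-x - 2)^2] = 2*x + 4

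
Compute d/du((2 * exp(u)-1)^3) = 24*exp(3*u) - 24*exp(2*u) + 6*exp(u)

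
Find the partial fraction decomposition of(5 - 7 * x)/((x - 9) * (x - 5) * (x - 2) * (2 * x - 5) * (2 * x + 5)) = 2/(345*(2*x + 5)) - 2/(13*(2*x - 5)) + 1/(21*(x - 2)) + 1/(30*(x - 5)) - 29/(4186*(x - 9))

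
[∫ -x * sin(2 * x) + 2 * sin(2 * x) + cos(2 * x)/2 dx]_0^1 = 1 - cos(2)/2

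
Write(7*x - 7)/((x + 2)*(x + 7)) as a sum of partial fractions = 56/(5*(x + 7)) - 21/(5*(x + 2))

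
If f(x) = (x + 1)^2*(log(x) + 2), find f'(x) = (2*x^2*log(x) + 5*x^2 + 2*x*log(x) + 6*x + 1)/x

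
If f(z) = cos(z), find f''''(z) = cos(z)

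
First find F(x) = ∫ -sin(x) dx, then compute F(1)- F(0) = -1 + cos(1)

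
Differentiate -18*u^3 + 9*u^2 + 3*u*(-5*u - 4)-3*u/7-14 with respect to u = -54*u^2 - 12*u - 87/7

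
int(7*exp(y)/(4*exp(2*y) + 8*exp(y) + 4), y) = (19*exp(y) + 12)/(4*(exp(y) + 1)) + C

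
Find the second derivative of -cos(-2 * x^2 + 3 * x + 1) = 16*x^2*cos(-2*x^2 + 3*x + 1) - 24*x*cos(-2*x^2 + 3*x + 1) - 4*sin(-2*x^2 + 3*x + 1) + 9*cos(-2*x^2 + 3*x + 1)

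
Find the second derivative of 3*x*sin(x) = -3*x*sin(x) + 6*cos(x)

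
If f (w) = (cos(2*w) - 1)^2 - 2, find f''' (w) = -16*sin(2*w) + 32*sin(4*w)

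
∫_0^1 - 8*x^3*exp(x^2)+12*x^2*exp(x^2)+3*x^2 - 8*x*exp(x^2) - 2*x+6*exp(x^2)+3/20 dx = 3/20 + 2*E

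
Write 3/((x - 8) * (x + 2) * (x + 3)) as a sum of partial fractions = 3/(11*(x + 3)) - 3/(10*(x + 2)) + 3/(110*(x - 8))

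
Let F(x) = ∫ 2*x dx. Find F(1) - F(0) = 1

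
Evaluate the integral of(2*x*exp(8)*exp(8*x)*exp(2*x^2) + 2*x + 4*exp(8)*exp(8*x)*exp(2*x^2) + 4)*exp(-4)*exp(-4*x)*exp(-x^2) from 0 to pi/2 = -exp(4) - exp(-(pi/2 + 2)^2) + exp(-4) + exp((pi/2 + 2)^2)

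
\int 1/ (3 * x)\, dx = log(x)/3 + C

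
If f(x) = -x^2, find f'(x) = -2*x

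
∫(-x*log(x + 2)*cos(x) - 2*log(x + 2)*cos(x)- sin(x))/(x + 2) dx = -log(x + 2)*sin(x) + C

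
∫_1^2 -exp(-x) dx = -exp(-1) + exp(-2)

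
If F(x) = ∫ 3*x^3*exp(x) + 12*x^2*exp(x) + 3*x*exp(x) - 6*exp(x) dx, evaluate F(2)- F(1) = 27*exp(2)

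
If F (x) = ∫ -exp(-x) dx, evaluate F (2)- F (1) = -exp(-1) + exp(-2)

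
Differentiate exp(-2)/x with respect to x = -exp(-2)/x^2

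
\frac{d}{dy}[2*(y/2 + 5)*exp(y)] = y*exp(y) + 11*exp(y)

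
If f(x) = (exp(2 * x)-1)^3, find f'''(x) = 216*exp(6*x) - 192*exp(4*x) + 24*exp(2*x)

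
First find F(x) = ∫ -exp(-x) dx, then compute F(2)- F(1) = -exp(-1) + exp(-2)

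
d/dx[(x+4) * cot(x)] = -x/sin(x)^2 + 1/tan(x) - 4/sin(x)^2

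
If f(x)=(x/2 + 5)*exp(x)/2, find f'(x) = x*exp(x)/4 + 11*exp(x)/4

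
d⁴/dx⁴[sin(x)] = sin(x)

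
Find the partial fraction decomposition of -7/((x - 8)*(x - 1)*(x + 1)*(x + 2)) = 7/(30*(x + 2)) - 7/(18*(x + 1)) + 1/(6*(x - 1)) - 1/(90*(x - 8))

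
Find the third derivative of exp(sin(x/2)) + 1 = -(2*sin(x/2)^2*cos(x/2) + 3*sin(x))*exp(sin(x/2))/16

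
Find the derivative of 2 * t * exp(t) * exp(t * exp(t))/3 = 2*t^2*exp(t*exp(t) + 2*t)/3 + 2*t*exp(t*exp(t) + t)/3 + 2*t*exp(t*exp(t) + 2*t)/3 + 2*exp(t*exp(t) + t)/3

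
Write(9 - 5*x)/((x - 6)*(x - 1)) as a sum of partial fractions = -4/(5*(x - 1)) - 21/(5*(x - 6))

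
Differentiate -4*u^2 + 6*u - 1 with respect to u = 6 - 8*u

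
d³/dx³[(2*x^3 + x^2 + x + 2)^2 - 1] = 480*x^3 + 240*x^2 + 120*x + 60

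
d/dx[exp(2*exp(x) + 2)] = 2*exp(x + 2*exp(x) + 2)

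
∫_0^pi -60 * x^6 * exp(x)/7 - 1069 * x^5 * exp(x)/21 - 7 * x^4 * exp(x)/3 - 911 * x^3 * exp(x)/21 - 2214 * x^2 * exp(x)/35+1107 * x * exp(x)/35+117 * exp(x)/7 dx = pi*(-3 + pi/5 + 4*pi^2)*(-15*pi^3/7 - 20*pi/7 - 39/7 + 5*pi^2/21)*exp(pi)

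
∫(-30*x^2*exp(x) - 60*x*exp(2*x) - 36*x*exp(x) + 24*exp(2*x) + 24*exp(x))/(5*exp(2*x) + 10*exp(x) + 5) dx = 6*x*(4 - 5*x)*exp(x)/(5*(exp(x) + 1)) + C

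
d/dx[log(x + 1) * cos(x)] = (-x*log(x + 1)*sin(x) - log(x + 1)*sin(x) + cos(x))/(x + 1)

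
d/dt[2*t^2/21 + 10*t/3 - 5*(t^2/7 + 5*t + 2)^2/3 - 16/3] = -20*t^3/147 - 50*t^2/7 - 1786*t/21 - 30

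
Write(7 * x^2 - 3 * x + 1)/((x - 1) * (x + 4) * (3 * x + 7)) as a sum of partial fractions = -83/(10*(3*x + 7)) + 5/(x + 4) + 1/(10*(x - 1))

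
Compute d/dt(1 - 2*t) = -2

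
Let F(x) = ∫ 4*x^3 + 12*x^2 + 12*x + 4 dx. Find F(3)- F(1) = 240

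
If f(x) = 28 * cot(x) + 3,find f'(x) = -28/sin(x)^2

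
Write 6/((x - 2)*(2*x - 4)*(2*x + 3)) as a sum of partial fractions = 12/(49*(2*x + 3)) - 6/(49*(x - 2)) + 3/(7*(x - 2)^2)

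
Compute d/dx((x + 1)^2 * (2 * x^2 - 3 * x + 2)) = 8*x^3 + 3*x^2 - 4*x + 1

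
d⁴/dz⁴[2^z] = 2^z*log(2)^4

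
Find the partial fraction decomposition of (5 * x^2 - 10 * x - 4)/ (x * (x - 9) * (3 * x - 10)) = -82/(85*(3*x - 10)) + 311/(153*(x - 9)) - 2/(45*x)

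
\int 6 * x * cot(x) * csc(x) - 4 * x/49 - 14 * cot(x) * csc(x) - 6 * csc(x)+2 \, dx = -2*x^2/49 + 2*x - 6*x/sin(x) + 14/sin(x) + C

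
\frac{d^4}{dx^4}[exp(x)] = exp(x)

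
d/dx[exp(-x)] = -exp(-x)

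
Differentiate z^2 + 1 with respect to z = 2*z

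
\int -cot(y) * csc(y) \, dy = csc(y) + C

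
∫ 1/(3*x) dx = log(2*x)/3 + C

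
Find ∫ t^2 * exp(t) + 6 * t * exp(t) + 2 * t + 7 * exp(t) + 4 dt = ((t + 2)^2 - 1)*(exp(t) + 1) + C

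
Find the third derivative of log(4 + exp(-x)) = (-16*exp(2*x) + 4*exp(x))/(64*exp(3*x) + 48*exp(2*x) + 12*exp(x) + 1)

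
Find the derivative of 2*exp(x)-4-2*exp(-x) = (2*exp(2*x) + 2)*exp(-x)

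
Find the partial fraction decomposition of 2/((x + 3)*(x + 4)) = -2/(x + 4) + 2/(x + 3)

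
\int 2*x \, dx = x^2 + C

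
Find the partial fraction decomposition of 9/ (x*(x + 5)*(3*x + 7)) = -81/(56*(3*x + 7)) + 9/(40*(x + 5)) + 9/(35*x)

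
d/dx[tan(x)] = cos(x)^(-2)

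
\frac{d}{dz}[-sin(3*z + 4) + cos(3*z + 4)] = -3*sqrt(2)*sin(3*z + pi/4 + 4)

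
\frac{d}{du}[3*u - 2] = 3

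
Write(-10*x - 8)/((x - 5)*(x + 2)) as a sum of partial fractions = -12/(7*(x + 2)) - 58/(7*(x - 5))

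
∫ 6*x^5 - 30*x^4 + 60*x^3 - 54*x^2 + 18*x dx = x^6 - 6*x^5 + 15*x^4 - 18*x^3 + 9*x^2 + C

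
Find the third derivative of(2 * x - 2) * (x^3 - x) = 48*x - 12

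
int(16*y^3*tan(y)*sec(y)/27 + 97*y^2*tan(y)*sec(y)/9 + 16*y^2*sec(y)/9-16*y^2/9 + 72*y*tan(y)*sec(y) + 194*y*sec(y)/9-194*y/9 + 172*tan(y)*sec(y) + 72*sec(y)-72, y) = (sec(y) - 1)*(20*y/3 + 16*(y + 6)^3/27 + (y + 6)^2/9 + 40) + C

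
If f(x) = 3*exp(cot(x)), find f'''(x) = -3*(3 + 6/tan(x) + 11/tan(x)^2 + 12/tan(x)^3 + 9/tan(x)^4 + 6/tan(x)^5 + tan(x)^(-6))*exp(1/tan(x))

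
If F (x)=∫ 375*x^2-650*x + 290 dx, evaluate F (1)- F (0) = 90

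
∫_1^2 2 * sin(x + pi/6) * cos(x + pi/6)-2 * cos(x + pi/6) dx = -(-1 + sin(pi/6 + 1))^2 + (-1 + sin(pi/6 + 2))^2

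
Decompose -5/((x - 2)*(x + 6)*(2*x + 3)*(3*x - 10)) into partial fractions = -135/(3248*(3*x - 10)) - 40/(1827*(2*x + 3)) + 5/(2016*(x + 6)) + 5/(224*(x - 2))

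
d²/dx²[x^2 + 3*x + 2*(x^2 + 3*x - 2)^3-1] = 60*x^4 + 360*x^3 + 504*x^2 - 108*x - 166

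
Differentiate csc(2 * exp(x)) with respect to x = -2*exp(x)*cot(2*exp(x))*csc(2*exp(x))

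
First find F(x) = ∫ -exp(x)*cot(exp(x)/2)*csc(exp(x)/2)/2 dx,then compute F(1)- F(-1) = -csc(exp(-1)/2) + csc(E/2)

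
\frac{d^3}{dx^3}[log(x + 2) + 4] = 2/(x^3 + 6*x^2 + 12*x + 8)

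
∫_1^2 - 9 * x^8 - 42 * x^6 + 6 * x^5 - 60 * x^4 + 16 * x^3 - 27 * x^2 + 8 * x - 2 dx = -1575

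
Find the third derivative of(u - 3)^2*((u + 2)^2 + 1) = 24*u - 12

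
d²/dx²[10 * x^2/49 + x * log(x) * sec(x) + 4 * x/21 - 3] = (-49*x^2*log(x)/cos(x) + 98*x^2*log(x)/cos(x)^3 + 98*x*log(x)*sin(x)/cos(x)^2 + 98*x*sin(x)/cos(x)^2 + 20*x + 49/cos(x))/(49*x)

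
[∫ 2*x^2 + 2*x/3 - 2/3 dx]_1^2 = 5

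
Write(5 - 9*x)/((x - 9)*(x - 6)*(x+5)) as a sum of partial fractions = 25/(77*(x + 5)) + 49/(33*(x - 6)) - 38/(21*(x - 9))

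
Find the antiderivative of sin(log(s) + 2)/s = -cos(log(s) + 2) + C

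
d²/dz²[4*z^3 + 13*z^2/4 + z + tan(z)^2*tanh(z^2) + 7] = -8*z^2*tan(z)^2*sinh(z^2)/cosh(z^2)^3 + 8*z*tan(z)^3/cosh(z^2)^2 + 8*z*tan(z)/cosh(z^2)^2 + 24*z + 6*tan(z)^4*tanh(z^2) + 8*tan(z)^2*tanh(z^2) + 2*tan(z)^2/cosh(z^2)^2 + 2*tanh(z^2) + 13/2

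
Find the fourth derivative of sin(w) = sin(w)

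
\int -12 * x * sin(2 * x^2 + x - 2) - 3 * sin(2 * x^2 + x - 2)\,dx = 3*cos(2*x^2 + x - 2) + C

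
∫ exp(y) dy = exp(y) + C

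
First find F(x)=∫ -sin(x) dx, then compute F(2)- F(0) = -1 + cos(2)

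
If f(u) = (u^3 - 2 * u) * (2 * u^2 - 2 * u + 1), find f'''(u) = 120*u^2 - 48*u - 18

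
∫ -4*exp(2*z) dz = -2*exp(2*z) + C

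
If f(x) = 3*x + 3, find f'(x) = 3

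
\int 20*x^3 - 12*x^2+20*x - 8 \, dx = 5*x^4 - 4*x^3 + 10*x^2 - 8*x + C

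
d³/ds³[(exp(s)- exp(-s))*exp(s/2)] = (27*exp(5*s/2) + exp(s/2))*exp(-s)/8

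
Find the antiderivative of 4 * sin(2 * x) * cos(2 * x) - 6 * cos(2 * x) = (sin(2*x) - 3)*sin(2*x) + C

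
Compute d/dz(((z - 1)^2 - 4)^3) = 6*z^5 - 30*z^4 + 12*z^3 + 84*z^2 - 18*z - 54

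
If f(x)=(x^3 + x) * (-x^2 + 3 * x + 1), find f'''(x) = -60*x^2 + 72*x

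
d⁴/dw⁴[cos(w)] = cos(w)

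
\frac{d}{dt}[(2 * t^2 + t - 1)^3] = 48*t^5 + 60*t^4 - 24*t^3 - 33*t^2 + 6*t + 3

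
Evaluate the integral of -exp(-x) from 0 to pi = -1 + exp(-pi)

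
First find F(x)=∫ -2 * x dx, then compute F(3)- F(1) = -8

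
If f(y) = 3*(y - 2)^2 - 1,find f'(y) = 6*y - 12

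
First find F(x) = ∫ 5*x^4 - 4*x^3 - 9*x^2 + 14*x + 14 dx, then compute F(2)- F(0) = 48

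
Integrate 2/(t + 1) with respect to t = 2*log(t + 1) + C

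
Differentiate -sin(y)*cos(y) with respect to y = -cos(2*y)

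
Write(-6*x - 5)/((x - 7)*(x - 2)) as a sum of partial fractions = 17/(5*(x - 2)) - 47/(5*(x - 7))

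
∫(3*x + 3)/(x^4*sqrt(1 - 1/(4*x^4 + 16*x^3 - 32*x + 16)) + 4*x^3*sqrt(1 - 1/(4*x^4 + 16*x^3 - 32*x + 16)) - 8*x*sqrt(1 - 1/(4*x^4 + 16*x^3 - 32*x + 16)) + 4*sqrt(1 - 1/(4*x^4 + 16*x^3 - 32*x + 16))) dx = -3*asec(-2*x^2 - 4*x + 4) + C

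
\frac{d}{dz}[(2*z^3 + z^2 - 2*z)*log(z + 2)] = (6*z^3*log(z + 2) + 2*z^3 + 14*z^2*log(z + 2) + z^2 + 2*z*log(z + 2) - 2*z - 4*log(z + 2))/(z + 2)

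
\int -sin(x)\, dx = cos(x) + C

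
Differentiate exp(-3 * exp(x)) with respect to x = -3*exp(x - 3*exp(x))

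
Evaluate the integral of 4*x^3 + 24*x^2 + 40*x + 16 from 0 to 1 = 45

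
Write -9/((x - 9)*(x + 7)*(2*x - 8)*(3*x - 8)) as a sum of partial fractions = -243/(4408*(3*x - 8)) + 9/(10208*(x + 7)) + 9/(440*(x - 4)) - 9/(3040*(x - 9))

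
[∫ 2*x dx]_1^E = -1 + exp(2)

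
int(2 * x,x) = x^2 + C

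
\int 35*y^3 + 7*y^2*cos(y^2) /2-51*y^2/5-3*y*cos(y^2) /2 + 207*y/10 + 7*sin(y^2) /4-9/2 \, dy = (7*y - 3)*(25*y^3 + y^2 + 30*y + 5*sin(y^2))/20 + C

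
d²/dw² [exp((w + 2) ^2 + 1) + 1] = 4*w^2*exp(w^2 + 4*w + 5) + 16*w*exp(w^2 + 4*w + 5) + 18*exp(w^2 + 4*w + 5)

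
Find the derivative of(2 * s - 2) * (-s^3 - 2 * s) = -8*s^3 + 6*s^2 - 8*s + 4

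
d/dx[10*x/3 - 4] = 10/3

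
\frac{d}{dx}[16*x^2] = 32*x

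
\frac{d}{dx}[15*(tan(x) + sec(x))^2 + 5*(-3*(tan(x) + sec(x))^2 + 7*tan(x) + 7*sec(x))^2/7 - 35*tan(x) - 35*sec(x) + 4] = 5*(sin(x) + 1)^2*(-6*sin(x)^2/(7*cos(x)^2) - 11*sin(x)/cos(x) + 72*sin(x)/(7*cos(x)^2) + 14 - 25/cos(x) + 78/(7*cos(x)^2))/cos(x)^3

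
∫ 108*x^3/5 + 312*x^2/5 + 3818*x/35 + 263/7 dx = 27*x^4/5 + 104*x^3/5 + 1909*x^2/35 + 263*x/7 + C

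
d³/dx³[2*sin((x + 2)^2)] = -16*x^3*cos(x^2 + 4*x + 4) - 96*x^2*cos(x^2 + 4*x + 4) - 24*x*sin(x^2 + 4*x + 4) - 192*x*cos(x^2 + 4*x + 4) - 48*sin(x^2 + 4*x + 4) - 128*cos(x^2 + 4*x + 4)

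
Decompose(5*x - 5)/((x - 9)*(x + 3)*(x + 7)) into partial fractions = -5/(8*(x + 7)) + 5/(12*(x + 3)) + 5/(24*(x - 9))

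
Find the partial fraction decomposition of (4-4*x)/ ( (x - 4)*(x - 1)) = -4/(x - 4)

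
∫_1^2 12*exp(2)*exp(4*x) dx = -3*exp(6) + 3*exp(10)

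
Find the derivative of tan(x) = cos(x)^(-2)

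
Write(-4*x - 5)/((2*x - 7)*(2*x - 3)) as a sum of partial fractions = 11/(4*(2*x - 3)) - 19/(4*(2*x - 7))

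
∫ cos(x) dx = sin(x) + C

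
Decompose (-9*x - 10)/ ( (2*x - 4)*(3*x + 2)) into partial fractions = 3/(4*(3*x + 2)) - 7/(4*(x - 2))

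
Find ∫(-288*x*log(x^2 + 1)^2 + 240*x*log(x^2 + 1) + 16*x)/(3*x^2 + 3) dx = 4*(-12*log(x^2 + 1)^2 + 15*log(x^2 + 1) + 2)*log(x^2 + 1)/3 + C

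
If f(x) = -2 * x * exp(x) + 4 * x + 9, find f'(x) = -2*x*exp(x) - 2*exp(x) + 4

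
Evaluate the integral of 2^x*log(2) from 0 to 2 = 3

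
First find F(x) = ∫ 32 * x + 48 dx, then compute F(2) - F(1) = 96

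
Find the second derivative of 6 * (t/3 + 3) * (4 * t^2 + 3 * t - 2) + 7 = 48*t + 156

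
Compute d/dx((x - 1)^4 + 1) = 4*x^3 - 12*x^2 + 12*x - 4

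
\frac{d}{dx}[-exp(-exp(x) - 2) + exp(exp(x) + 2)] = (exp(x) + exp(x + 2*exp(x) + 4))*exp(-exp(x) - 2)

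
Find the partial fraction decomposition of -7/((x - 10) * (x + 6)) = 7/(16*(x + 6)) - 7/(16*(x - 10))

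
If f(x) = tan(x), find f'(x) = cos(x)^(-2)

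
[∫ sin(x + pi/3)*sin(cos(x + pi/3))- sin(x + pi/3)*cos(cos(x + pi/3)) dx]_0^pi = -2*sin(1/2)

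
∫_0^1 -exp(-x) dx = -1 + exp(-1)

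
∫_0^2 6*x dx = 12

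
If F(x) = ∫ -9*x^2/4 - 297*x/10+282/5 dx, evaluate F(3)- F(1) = -51/2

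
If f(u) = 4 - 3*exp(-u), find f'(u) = 3*exp(-u)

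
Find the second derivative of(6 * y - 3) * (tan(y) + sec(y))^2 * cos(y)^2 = -24*y*sin(y)^2 - 12*y*sin(y) + 12*y + 12*sin(y)^2 + 24*sin(y)*cos(y) + 6*sin(y) + 24*cos(y) - 6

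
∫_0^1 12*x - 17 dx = -11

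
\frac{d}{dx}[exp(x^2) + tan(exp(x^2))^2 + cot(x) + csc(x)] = 4*x*exp(x^2)*sin(exp(x^2))/cos(exp(x^2))^3 + 2*x*exp(x^2) - cos(x)/sin(x)^2 - 1/sin(x)^2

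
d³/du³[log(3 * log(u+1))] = (2*log(u + 1)^2 + 3*log(u + 1) + 2)/(u^3*log(u + 1)^3 + 3*u^2*log(u + 1)^3 + 3*u*log(u + 1)^3 + log(u + 1)^3)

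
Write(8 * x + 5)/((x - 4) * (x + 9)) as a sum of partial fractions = 67/(13*(x + 9)) + 37/(13*(x - 4))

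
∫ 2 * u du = u^2 + C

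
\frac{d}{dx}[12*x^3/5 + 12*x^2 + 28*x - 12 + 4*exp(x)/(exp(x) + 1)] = (36*x^2*exp(2*x) + 72*x^2*exp(x) + 36*x^2 + 120*x*exp(2*x) + 240*x*exp(x) + 120*x + 140*exp(2*x) + 300*exp(x) + 140)/(5*exp(2*x) + 10*exp(x) + 5)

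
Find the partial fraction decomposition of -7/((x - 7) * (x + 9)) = 7/(16*(x + 9)) - 7/(16*(x - 7))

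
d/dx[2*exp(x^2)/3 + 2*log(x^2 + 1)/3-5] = (4*x^3*exp(x^2) + 4*x*exp(x^2) + 4*x)/(3*x^2 + 3)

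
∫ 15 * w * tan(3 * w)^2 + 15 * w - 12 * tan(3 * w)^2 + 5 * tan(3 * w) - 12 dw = (5*w - 4)*tan(3*w) + C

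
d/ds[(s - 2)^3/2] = 3*s^2/2 - 6*s + 6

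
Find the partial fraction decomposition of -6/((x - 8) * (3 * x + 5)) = 18/(29*(3*x + 5)) - 6/(29*(x - 8))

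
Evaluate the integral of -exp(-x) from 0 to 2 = -1 + exp(-2)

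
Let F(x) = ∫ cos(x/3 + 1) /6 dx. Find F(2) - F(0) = -sin(1)/2 + sin(5/3)/2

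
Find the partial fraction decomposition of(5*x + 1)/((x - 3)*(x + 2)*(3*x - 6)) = -3/(20*(x + 2)) - 11/(12*(x - 2)) + 16/(15*(x - 3))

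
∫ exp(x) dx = exp(x) + C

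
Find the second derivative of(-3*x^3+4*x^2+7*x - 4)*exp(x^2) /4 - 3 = -3*x^5*exp(x^2) + 4*x^4*exp(x^2) - 7*x^3*exp(x^2)/2 + 6*x^2*exp(x^2) + 6*x*exp(x^2)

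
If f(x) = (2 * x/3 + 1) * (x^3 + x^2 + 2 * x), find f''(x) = 8*x^2 + 10*x + 14/3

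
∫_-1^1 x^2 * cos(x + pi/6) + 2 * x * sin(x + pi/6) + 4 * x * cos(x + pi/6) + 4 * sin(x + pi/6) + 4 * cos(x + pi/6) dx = 4*cos(1) + 5*sqrt(3)*sin(1)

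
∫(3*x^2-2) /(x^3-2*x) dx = log(x*(x^2 - 2)) + C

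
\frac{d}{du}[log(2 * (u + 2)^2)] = 2/(u + 2)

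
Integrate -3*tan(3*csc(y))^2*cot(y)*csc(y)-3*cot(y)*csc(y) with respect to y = tan(3*csc(y)) + C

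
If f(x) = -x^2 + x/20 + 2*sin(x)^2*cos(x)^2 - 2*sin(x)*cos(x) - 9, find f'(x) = -2*x - 2*sin(2*x) + sin(4*x) - 2*sqrt(2)*cos(2*x + pi/4) + 1/20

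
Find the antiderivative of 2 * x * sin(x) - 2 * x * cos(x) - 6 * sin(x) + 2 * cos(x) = -2*sqrt(2)*(x - 2)*sin(x + pi/4) + C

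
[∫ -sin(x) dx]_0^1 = -1 + cos(1)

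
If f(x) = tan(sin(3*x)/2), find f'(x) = 3*cos(3*x)/(2*cos(sin(3*x)/2)^2)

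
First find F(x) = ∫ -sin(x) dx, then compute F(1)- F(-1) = 0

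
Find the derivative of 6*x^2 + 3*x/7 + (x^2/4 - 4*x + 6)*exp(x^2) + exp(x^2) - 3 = x^3*exp(x^2)/2 - 8*x^2*exp(x^2) + 29*x*exp(x^2)/2 + 12*x - 4*exp(x^2) + 3/7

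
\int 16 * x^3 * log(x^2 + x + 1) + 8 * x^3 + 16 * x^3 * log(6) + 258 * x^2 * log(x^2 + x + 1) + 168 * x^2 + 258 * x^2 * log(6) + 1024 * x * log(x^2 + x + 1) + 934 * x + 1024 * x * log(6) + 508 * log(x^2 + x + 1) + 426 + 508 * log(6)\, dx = 2*(5*x + 2*(x + 9)^2 + 51)*(x^2 + x + 1)*log(6*x^2 + 6*x + 6) + C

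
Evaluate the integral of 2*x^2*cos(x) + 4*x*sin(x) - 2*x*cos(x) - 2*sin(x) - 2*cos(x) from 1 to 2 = 2*sin(1) + 2*sin(2)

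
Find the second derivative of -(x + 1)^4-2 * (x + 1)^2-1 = -12*x^2 - 24*x - 16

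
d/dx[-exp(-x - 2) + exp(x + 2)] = (exp(2*x + 4) + 1)*exp(-x - 2)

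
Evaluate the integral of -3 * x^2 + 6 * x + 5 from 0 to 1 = 7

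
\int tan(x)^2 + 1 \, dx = tan(x) + C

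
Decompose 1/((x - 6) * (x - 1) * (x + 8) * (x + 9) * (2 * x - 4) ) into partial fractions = 1/(3300*(x + 9)) - 1/(2520*(x + 8)) + 1/(900*(x - 1)) - 1/(880*(x - 2)) + 1/(8400*(x - 6))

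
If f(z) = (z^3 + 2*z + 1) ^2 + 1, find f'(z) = 6*z^5 + 16*z^3 + 6*z^2 + 8*z + 4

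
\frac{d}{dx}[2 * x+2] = 2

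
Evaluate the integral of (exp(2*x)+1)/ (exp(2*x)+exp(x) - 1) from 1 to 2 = -log(-exp(-1) + 1 + E) + log(-exp(-2) + 1 + exp(2))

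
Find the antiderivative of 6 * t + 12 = 3*t^2 + 12*t + C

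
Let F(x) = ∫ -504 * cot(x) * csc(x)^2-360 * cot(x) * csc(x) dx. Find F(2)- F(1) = -360/sin(1) - 252/sin(1)^2 + 252/sin(2)^2 + 360/sin(2)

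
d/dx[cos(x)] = -sin(x)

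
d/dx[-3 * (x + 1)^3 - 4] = -9*x^2 - 18*x - 9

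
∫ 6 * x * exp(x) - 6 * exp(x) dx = 6*(x - 2)*exp(x) + C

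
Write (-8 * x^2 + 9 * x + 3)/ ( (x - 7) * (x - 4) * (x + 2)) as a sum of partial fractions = -47/(54*(x + 2)) + 89/(18*(x - 4)) - 326/(27*(x - 7))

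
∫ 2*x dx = x^2 + C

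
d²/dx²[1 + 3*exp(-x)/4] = 3*exp(-x)/4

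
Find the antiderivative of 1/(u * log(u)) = log(log(u)/2) + C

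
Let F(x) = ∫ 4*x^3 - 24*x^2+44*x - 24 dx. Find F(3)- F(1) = 0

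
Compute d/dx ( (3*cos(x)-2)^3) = 9*(9*sin(x)^2 + 12*cos(x) - 13)*sin(x)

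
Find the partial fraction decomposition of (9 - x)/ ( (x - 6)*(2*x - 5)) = -13/(7*(2*x - 5)) + 3/(7*(x - 6))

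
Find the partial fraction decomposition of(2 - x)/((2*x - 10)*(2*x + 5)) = -3/(10*(2*x + 5)) - 1/(10*(x - 5))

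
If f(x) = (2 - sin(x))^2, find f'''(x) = -4*sin(2*x) + 4*cos(x)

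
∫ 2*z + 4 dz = z^2 + 4*z + C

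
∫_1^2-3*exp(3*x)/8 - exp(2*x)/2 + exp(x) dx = -exp(6)/8 - exp(4)/4 - E + exp(3)/8 + 5*exp(2)/4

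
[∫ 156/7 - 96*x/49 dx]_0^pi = -12*(-4 + 2*pi/7)^2 - 36*pi/7 + 192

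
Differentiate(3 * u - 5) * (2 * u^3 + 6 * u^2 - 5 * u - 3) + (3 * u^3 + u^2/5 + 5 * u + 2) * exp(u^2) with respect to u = 6*u^4*exp(u^2) + 2*u^3*exp(u^2)/5 + 24*u^3 + 19*u^2*exp(u^2) + 24*u^2 + 22*u*exp(u^2)/5 - 90*u + 5*exp(u^2) + 16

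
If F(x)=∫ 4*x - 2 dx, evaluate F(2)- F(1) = 4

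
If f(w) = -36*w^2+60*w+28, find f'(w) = 60 - 72*w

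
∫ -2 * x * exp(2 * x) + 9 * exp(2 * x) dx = (5 - x)*exp(2*x) + C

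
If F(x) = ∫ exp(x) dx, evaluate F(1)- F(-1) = E - exp(-1)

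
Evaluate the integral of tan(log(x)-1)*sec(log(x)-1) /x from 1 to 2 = -sec(1) + sec(1 - log(2))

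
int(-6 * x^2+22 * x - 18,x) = -2*x^3 + 11*x^2 - 18*x + C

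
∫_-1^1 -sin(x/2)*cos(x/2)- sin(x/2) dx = 0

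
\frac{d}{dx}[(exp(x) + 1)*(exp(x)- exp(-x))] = (2*exp(3*x) + exp(2*x) + 1)*exp(-x)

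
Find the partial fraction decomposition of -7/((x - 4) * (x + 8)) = 7/(12*(x + 8)) - 7/(12*(x - 4))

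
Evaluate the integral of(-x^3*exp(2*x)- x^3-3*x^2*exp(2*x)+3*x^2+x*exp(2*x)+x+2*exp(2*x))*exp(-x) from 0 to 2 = -5*exp(2) + 5*exp(-2)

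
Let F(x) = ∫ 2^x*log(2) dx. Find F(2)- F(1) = 2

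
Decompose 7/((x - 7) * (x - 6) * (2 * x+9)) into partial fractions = 4/(69*(2*x + 9)) - 1/(3*(x - 6)) + 7/(23*(x - 7))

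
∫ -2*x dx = -x^2 + C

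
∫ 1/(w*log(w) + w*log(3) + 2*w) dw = log(log(3*w) + 2) + C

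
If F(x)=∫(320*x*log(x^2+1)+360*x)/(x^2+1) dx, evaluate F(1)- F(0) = -125 - 20*log(2) + 5*(-5 - 4*log(2))^2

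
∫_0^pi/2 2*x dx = pi^2/4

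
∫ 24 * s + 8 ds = 12*s^2 + 8*s + C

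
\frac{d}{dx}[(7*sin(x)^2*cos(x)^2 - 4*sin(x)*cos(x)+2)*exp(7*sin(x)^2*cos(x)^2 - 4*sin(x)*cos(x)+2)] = 4*(-49*sin(x)^5*cos(x) + 42*sin(x)^4 + 49*sin(x)^3*cos(x) - 42*sin(x)^2 + 29*sin(x)*cos(x) - 6)*exp(2)*exp(-4*sin(x)*cos(x))*exp(7*sin(x)^2)*exp(-7*sin(x)^4)*sin(x + pi/4)*cos(x + pi/4)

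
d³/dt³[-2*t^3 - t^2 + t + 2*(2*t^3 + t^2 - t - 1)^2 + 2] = 960*t^3 + 480*t^2 - 144*t - 84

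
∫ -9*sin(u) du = 9*cos(u) + C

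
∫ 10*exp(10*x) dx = exp(10*x) + C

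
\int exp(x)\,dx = exp(x) + C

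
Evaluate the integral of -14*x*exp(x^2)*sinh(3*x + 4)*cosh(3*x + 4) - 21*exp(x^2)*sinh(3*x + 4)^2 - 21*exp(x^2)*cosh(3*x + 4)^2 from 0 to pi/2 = -7*exp(pi^2/4)*sinh(8 + 3*pi)/2 + 7*sinh(4)*cosh(4)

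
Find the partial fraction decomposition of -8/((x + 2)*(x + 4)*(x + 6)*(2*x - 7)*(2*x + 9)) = 4/(15*(2*x + 9)) - 4/(3135*(2*x - 7)) - 1/(57*(x + 6)) - 2/(15*(x + 4)) + 1/(55*(x + 2))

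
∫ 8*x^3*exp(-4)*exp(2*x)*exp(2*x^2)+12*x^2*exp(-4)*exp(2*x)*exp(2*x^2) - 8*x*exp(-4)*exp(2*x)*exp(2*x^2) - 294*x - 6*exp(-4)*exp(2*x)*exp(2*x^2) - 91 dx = 35*x - 3*(7*x + 3)^2 + 2*(x^2 + x - 2)*exp(2*x^2 + 2*x - 4) + C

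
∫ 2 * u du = u^2 + C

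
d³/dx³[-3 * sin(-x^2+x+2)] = -24*x^3*cos(-x^2 + x + 2) + 36*x^2*cos(-x^2 + x + 2) + 36*x*sin(-x^2 + x + 2) - 18*x*cos(-x^2 + x + 2) - 18*sin(-x^2 + x + 2) + 3*cos(-x^2 + x + 2)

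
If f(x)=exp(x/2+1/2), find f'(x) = exp(x/2 + 1/2)/2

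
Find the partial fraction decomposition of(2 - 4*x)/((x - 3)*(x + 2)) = -2/(x + 2) - 2/(x - 3)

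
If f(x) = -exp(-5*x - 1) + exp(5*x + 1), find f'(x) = (5*exp(10*x + 2) + 5)*exp(-5*x - 1)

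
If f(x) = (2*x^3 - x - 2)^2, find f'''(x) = 480*x^3 - 96*x - 48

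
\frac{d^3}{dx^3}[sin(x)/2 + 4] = -cos(x)/2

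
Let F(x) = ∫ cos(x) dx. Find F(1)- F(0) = sin(1)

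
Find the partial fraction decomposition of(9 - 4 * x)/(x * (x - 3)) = -1/(x - 3) - 3/x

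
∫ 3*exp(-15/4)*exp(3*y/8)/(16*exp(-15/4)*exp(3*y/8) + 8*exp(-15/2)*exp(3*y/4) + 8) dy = exp(3*y/8)/(exp(3*y/8) + exp(15/4)) + C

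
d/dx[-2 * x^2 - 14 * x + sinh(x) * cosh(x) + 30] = -4*x + cosh(2*x) - 14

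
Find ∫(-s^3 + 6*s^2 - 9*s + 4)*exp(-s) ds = (s - 1)^3*exp(-s) + C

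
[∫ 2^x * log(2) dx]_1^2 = 2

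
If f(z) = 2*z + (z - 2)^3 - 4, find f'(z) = 3*z^2 - 12*z + 14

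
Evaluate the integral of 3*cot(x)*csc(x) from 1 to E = -3*csc(E) + 3*csc(1)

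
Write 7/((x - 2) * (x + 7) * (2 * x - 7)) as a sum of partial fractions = 4/(9*(2*x - 7)) + 1/(27*(x + 7)) - 7/(27*(x - 2))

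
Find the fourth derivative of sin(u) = sin(u)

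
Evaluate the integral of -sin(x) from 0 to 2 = -1 + cos(2)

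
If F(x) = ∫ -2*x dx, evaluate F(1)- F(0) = -1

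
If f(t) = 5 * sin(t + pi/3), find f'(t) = 5*cos(t + pi/3)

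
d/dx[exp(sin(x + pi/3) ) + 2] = exp(sin(x + pi/3))*cos(x + pi/3)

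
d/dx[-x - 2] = -1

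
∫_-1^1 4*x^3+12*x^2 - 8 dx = -8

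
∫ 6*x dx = 3*x^2 + C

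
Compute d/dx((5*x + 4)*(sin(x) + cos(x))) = -5*x*sin(x) + 5*x*cos(x) + sin(x) + 9*cos(x)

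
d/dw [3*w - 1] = 3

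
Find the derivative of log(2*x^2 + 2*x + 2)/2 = (2*x + 1)/(2*x^2 + 2*x + 2)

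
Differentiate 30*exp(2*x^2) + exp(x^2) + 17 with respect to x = 120*x*exp(2*x^2) + 2*x*exp(x^2)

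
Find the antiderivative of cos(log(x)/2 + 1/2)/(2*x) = sin((log(x) + 1)/2) + C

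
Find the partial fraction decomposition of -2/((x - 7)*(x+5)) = 1/(6*(x + 5)) - 1/(6*(x - 7))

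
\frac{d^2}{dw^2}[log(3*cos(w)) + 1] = -1/cos(w)^2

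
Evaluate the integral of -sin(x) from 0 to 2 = -1 + cos(2)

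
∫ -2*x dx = -x^2 + C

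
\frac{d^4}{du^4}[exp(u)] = exp(u)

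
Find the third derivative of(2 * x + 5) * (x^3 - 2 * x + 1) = 48*x + 30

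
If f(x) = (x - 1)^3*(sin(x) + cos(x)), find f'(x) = (x - 1)^2*(sqrt(2)*x*cos(x + pi/4) + 4*sin(x) + 2*cos(x))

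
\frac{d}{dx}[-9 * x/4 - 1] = -9/4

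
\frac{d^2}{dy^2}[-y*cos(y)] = y*cos(y) + 2*sin(y)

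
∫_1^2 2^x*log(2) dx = 2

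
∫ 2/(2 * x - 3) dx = log(4*x - 6) + C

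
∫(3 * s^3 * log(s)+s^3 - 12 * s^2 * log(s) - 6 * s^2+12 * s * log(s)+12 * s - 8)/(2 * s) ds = (s - 2)^3*log(s)/2 + C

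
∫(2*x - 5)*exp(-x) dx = (3 - 2*x)*exp(-x) + C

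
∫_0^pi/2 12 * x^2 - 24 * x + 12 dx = 4*(-1 + pi/2)^3 + 4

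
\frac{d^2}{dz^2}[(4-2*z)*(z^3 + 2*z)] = -24*z^2 + 24*z - 8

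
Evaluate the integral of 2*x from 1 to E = -1 + exp(2)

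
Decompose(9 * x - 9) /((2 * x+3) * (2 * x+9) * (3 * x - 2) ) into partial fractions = -27/(403*(3*x - 2)) - 33/(62*(2*x + 9)) + 15/(26*(2*x + 3))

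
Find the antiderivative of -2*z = -z^2 + C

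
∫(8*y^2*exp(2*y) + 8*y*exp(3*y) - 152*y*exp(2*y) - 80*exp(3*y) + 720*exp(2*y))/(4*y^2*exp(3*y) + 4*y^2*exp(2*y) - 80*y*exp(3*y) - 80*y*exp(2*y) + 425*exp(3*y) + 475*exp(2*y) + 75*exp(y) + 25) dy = log(4*(y - 10)^2*exp(2*y)/(25*(exp(y) + 1)^2) + 1) + C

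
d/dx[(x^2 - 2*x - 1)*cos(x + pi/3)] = -x^2*sin(x + pi/3) + 2*sqrt(2)*x*cos(x + pi/12) + sin(x + pi/3) - 2*cos(x + pi/3)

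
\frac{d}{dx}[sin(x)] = cos(x)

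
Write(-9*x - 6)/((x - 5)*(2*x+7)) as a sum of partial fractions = -3/(2*x + 7) - 3/(x - 5)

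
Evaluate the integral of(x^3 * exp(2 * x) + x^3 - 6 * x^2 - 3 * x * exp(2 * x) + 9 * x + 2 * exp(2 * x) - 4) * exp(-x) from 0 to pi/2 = (-1 + pi/2)^3*(-exp(-pi/2) + exp(pi/2))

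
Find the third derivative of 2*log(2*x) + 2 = 4/x^3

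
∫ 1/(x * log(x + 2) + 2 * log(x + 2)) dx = log(log(x + 2)) + C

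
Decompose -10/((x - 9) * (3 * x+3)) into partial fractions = 1/(3*(x + 1)) - 1/(3*(x - 9))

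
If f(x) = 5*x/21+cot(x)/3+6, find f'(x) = -cot(x)^2/3 - 2/21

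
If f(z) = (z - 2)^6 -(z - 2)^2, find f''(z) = 30*z^4 - 240*z^3 + 720*z^2 - 960*z + 478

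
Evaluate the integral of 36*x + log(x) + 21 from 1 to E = -38 + 21*E + 18*exp(2)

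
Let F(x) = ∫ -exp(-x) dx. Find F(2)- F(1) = -exp(-1) + exp(-2)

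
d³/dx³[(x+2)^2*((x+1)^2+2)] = 24*x + 36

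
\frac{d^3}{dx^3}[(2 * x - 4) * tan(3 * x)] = 324*x*tan(3*x)^4 + 432*x*tan(3*x)^2 + 108*x - 648*tan(3*x)^4 + 108*tan(3*x)^3 - 864*tan(3*x)^2 + 108*tan(3*x) - 216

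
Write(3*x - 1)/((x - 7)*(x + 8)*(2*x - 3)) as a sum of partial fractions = -14/(209*(2*x - 3)) - 5/(57*(x + 8)) + 4/(33*(x - 7))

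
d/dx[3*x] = 3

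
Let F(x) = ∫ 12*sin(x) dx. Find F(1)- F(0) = 12 - 12*cos(1)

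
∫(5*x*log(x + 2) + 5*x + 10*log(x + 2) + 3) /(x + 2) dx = (5*x + 3)*log(x + 2) + C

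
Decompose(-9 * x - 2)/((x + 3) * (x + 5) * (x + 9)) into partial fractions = 79/(24*(x + 9)) - 43/(8*(x + 5)) + 25/(12*(x + 3))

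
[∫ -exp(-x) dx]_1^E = -exp(-1) + exp(-E)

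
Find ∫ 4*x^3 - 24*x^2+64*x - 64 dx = x^4 - 8*x^3 + 32*x^2 - 64*x + C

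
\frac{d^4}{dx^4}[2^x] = 2^x*log(2)^4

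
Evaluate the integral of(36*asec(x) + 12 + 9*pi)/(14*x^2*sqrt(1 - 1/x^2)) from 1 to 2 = 2*pi/7 + 5*pi^2/14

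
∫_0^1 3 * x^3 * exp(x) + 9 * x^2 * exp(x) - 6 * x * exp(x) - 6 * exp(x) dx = -3*E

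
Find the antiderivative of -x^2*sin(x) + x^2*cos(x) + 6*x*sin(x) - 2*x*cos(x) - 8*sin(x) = sqrt(2)*(x - 2)^2*sin(x + pi/4) + C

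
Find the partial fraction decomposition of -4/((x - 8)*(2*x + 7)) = 8/(23*(2*x + 7)) - 4/(23*(x - 8))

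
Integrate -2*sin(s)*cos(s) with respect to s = cos(s)^2 + C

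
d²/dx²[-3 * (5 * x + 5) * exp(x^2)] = -60*x^3*exp(x^2) - 60*x^2*exp(x^2) - 90*x*exp(x^2) - 30*exp(x^2)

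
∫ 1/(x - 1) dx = log(x - 1) + C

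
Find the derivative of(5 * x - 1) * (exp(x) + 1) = 5*x*exp(x) + 4*exp(x) + 5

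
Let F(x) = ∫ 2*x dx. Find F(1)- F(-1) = 0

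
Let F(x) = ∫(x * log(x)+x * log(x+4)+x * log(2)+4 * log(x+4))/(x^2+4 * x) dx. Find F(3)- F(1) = -log(2)*log(5) + log(6)*log(7)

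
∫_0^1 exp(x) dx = -1 + E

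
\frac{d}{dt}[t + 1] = 1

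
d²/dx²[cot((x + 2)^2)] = 2*(4*x^2*cos(x^2 + 4*x + 4)/sin(x^2 + 4*x + 4) + 16*x*cos(x^2 + 4*x + 4)/sin(x^2 + 4*x + 4) - 1 + 16*cos(x^2 + 4*x + 4)/sin(x^2 + 4*x + 4))/sin(x^2 + 4*x + 4)^2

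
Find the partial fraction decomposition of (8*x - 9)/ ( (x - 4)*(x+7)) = 65/(11*(x + 7)) + 23/(11*(x - 4))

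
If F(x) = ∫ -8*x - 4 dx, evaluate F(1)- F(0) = -8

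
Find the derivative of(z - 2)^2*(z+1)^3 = 5*z^4 - 4*z^3 - 15*z^2 + 2*z + 8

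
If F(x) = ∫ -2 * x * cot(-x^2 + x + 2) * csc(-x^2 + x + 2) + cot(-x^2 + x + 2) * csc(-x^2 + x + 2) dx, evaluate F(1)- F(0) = 0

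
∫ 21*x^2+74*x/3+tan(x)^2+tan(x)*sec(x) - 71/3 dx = 7*x^3 + 37*x^2/3 - 74*x/3 + tan(x) + sec(x) + C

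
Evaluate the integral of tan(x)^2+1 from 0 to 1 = tan(1)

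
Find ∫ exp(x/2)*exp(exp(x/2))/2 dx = exp(exp(x/2)) + C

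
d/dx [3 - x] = -1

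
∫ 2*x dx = x^2 + C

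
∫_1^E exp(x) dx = -E + exp(E)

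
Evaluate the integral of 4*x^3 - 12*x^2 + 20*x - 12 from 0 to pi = -9 + (2 + (-1 + pi)^2)^2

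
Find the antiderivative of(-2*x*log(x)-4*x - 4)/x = -2*(x + 2)*(log(x) + 1) + C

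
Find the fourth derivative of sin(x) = sin(x)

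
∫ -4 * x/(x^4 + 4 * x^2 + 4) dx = 2*(2*x^2 + 5)/(x^2 + 2) + C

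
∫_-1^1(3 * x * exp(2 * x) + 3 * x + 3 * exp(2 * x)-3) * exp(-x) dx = 0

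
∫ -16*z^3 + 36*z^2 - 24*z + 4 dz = -4*z^4 + 12*z^3 - 12*z^2 + 4*z + C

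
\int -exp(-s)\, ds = exp(-s) + C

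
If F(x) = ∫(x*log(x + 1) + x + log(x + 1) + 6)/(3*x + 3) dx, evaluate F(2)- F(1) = -7*log(2)/3 + 8*log(3)/3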